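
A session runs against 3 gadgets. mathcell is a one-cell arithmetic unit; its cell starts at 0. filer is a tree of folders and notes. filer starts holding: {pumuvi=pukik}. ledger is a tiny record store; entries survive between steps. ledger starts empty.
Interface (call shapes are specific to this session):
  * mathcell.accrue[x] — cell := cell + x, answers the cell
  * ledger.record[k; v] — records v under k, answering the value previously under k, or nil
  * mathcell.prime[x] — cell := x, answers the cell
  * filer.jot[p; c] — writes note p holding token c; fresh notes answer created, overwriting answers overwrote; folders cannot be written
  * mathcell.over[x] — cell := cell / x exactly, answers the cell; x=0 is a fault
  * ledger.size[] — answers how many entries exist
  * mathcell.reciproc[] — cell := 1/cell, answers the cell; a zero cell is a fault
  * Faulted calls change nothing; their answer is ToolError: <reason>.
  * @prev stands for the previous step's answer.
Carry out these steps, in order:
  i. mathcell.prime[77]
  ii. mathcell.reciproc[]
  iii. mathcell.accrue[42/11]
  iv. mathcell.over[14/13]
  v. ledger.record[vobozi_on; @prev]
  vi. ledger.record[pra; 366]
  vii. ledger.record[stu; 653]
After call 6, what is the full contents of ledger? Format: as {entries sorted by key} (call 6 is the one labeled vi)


·→ prime(x: 77)
·← 77
·→ reciproc()
·← 1/77
·→ accrue(x: 42/11)
·← 295/77
·→ over(x: 14/13)
·← 3835/1078
·→ record(k: vobozi_on, v: @prev)
·← nil
·→ record(k: pra, v: 366)
·← nil
·→ record(k: stu, v: 653)
·← nil

Answer: {pra=366, vobozi_on=3835/1078}


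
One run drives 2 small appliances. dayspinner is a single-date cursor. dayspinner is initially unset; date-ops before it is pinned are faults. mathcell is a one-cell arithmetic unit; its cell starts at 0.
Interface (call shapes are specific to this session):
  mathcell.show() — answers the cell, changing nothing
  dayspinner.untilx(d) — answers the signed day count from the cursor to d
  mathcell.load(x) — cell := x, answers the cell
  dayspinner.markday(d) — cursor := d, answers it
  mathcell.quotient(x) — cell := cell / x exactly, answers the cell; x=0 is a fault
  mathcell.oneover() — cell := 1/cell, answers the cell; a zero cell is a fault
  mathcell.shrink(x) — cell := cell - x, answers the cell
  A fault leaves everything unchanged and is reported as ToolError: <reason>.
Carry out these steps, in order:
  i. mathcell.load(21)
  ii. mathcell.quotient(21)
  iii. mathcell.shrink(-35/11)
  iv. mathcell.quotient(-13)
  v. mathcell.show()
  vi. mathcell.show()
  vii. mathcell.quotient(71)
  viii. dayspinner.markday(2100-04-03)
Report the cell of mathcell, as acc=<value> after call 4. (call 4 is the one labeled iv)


→ load(x='21')
← 21
→ quotient(x='21')
← 1
→ shrink(x='-35/11')
← 46/11
→ quotient(x='-13')
← -46/143
→ show()
← -46/143
→ show()
← -46/143
→ quotient(x='71')
← -46/10153
→ markday(d='2100-04-03')
← 2100-04-03

Answer: acc=-46/143


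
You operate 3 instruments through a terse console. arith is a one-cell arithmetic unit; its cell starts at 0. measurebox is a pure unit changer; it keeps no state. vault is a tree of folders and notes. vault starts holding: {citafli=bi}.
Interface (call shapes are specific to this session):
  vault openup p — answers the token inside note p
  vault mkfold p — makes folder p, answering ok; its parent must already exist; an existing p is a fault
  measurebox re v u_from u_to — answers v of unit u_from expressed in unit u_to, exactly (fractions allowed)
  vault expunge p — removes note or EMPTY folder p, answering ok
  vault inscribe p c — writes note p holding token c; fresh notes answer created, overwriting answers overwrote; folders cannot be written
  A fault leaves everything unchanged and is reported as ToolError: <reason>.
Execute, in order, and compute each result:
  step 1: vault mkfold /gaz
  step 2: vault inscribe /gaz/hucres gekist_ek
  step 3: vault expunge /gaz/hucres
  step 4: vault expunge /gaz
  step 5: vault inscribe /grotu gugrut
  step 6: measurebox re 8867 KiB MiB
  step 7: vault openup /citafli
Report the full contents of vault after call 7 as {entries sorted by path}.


Act: vault mkfold[p=/gaz]
Obs: ok
Act: vault inscribe[p=/gaz/hucres; c=gekist_ek]
Obs: created
Act: vault expunge[p=/gaz/hucres]
Obs: ok
Act: vault expunge[p=/gaz]
Obs: ok
Act: vault inscribe[p=/grotu; c=gugrut]
Obs: created
Act: measurebox re[v=8867; u_from=KiB; u_to=MiB]
Obs: 8867/1024
Act: vault openup[p=/citafli]
Obs: bi

Answer: {citafli=bi, grotu=gugrut}


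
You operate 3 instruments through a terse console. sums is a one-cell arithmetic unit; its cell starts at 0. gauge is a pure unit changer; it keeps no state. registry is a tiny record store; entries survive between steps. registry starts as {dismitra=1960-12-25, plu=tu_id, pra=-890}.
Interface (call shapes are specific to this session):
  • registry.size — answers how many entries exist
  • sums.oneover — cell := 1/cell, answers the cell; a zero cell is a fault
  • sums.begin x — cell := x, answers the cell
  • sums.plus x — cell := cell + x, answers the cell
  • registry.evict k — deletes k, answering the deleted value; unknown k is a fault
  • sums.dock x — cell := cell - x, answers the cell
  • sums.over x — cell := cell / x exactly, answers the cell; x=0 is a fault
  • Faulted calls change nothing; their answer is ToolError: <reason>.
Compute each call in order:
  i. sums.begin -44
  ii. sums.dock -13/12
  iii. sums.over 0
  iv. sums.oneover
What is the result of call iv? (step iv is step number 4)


Answer: -12/515

Derivation:
~$ sums.begin x→-44
= -44
~$ sums.dock x→-13/12
= -515/12
~$ sums.over x→0
= ToolError: division by zero
~$ sums.oneover
= -12/515


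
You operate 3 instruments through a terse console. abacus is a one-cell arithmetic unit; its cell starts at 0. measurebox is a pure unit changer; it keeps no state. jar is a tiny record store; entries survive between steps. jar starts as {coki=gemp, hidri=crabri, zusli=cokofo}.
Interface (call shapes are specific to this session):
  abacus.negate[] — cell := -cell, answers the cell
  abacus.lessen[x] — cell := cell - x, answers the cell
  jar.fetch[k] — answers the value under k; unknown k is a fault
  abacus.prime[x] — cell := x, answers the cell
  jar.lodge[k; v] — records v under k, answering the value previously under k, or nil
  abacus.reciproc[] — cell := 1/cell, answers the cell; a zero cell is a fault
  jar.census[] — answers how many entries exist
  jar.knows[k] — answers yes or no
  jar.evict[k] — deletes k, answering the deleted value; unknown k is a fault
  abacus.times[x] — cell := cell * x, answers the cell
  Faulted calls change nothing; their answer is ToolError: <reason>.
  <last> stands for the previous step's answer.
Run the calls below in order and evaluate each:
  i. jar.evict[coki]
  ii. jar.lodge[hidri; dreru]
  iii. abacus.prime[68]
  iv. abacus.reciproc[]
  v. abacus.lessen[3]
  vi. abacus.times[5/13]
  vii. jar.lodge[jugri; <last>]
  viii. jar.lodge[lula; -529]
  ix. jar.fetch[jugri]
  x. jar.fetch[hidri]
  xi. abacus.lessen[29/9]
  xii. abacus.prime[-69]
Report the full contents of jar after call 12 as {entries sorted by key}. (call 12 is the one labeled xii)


>> evict(k: coki)
<< gemp
>> lodge(k: hidri, v: dreru)
<< crabri
>> prime(x: 68)
<< 68
>> reciproc()
<< 1/68
>> lessen(x: 3)
<< -203/68
>> times(x: 5/13)
<< -1015/884
>> lodge(k: jugri, v: <last>)
<< nil
>> lodge(k: lula, v: -529)
<< nil
>> fetch(k: jugri)
<< -1015/884
>> fetch(k: hidri)
<< dreru
>> lessen(x: 29/9)
<< -34771/7956
>> prime(x: -69)
<< -69

Answer: {hidri=dreru, jugri=-1015/884, lula=-529, zusli=cokofo}


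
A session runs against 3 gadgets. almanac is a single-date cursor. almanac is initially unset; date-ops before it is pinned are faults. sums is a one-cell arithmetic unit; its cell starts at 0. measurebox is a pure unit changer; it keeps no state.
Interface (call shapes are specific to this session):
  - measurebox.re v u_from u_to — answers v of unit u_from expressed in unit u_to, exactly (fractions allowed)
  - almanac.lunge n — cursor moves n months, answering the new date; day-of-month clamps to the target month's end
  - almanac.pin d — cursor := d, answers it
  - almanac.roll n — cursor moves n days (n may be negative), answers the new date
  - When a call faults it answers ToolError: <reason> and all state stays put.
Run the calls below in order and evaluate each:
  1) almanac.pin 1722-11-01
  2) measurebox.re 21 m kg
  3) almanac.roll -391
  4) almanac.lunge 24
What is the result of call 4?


Calling almanac.pin on d→1722-11-01, and get 1722-11-01.
Then measurebox.re on v→21, u_from→m, u_to→kg, → ToolError: incompatible units.
Then almanac.roll on n→-391, and observe 1721-10-06.
I call almanac.lunge on n→24, and get 1723-10-06.

Answer: 1723-10-06


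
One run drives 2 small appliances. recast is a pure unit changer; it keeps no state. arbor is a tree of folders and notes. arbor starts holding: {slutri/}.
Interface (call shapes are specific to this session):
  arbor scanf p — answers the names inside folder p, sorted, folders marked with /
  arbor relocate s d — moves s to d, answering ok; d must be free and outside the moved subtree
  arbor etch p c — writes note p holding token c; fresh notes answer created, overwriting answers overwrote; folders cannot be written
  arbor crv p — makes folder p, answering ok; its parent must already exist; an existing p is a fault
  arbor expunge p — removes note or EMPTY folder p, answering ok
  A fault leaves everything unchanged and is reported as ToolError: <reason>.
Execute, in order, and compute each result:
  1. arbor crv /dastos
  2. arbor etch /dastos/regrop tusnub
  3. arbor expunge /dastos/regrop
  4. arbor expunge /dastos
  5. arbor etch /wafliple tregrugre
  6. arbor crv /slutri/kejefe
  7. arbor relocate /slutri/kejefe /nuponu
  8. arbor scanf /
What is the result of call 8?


Answer: [nuponu/, slutri/, wafliple]

Derivation:
Then arbor crv(p: /dastos), giving ok.
I invoke arbor etch(p: /dastos/regrop, c: tusnub), and see created.
I call arbor expunge(p: /dastos/regrop), and get ok.
I try arbor expunge(p: /dastos), yielding ok.
I run arbor etch(p: /wafliple, c: tregrugre): created.
I use arbor crv(p: /slutri/kejefe), → ok.
I run arbor relocate(s: /slutri/kejefe, d: /nuponu), yielding ok.
I run arbor scanf(p: /), which returns [nuponu/, slutri/, wafliple].


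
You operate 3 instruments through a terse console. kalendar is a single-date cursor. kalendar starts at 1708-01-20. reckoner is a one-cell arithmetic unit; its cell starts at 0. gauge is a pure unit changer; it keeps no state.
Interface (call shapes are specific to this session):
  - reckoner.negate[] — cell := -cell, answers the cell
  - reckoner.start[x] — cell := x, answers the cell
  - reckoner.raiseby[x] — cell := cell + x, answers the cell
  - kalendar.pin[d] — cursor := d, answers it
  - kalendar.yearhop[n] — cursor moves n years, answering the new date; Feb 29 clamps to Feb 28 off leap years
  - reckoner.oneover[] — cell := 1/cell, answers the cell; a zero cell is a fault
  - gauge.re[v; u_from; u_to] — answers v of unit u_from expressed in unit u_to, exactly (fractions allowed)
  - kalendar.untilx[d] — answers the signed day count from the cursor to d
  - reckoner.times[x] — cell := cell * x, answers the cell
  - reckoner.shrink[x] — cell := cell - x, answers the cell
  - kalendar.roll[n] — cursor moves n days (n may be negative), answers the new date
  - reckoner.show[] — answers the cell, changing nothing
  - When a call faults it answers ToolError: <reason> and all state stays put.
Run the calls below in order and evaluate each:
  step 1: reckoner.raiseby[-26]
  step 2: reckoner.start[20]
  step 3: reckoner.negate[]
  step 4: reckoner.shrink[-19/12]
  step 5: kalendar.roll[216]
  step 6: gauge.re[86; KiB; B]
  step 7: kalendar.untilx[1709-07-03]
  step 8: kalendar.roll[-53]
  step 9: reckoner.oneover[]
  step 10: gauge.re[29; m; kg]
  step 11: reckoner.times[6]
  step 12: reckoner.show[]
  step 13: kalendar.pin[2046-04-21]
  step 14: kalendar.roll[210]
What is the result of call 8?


Answer: 1708-07-01

Derivation:
// 1. reckoner.raiseby(x→-26) == -26
// 2. reckoner.start(x→20) == 20
// 3. reckoner.negate() == -20
// 4. reckoner.shrink(x→-19/12) == -221/12
// 5. kalendar.roll(n→216) == 1708-08-23
// 6. gauge.re(v→86, u_from→KiB, u_to→B) == 88064
// 7. kalendar.untilx(d→1709-07-03) == 314
// 8. kalendar.roll(n→-53) == 1708-07-01
// 9. reckoner.oneover() == -12/221
// 10. gauge.re(v→29, u_from→m, u_to→kg) == ToolError: incompatible units
// 11. reckoner.times(x→6) == -72/221
// 12. reckoner.show() == -72/221
// 13. kalendar.pin(d→2046-04-21) == 2046-04-21
// 14. kalendar.roll(n→210) == 2046-11-17


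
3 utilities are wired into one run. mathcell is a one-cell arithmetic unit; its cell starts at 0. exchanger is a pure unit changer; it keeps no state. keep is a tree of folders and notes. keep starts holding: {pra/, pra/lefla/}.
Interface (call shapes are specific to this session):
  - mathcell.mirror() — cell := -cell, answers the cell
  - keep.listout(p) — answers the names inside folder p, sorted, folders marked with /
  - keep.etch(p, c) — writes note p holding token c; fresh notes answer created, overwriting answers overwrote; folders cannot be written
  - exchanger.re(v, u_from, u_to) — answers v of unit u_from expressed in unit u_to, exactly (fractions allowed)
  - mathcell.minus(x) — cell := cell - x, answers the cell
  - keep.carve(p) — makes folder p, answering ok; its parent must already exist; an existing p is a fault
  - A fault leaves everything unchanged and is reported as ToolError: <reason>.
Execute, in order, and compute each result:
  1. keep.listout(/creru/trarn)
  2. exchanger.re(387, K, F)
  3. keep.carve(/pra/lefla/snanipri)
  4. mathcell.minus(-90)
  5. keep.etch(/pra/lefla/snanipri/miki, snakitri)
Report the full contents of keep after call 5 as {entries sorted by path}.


Answer: {pra/, pra/lefla/, pra/lefla/snanipri/, pra/lefla/snanipri/miki=snakitri}

Derivation:
Step: keep.listout[p→/creru/trarn]
Result: ToolError: not found
Step: exchanger.re[v→387; u_from→K; u_to→F]
Result: 23693/100
Step: keep.carve[p→/pra/lefla/snanipri]
Result: ok
Step: mathcell.minus[x→-90]
Result: 90
Step: keep.etch[p→/pra/lefla/snanipri/miki; c→snakitri]
Result: created


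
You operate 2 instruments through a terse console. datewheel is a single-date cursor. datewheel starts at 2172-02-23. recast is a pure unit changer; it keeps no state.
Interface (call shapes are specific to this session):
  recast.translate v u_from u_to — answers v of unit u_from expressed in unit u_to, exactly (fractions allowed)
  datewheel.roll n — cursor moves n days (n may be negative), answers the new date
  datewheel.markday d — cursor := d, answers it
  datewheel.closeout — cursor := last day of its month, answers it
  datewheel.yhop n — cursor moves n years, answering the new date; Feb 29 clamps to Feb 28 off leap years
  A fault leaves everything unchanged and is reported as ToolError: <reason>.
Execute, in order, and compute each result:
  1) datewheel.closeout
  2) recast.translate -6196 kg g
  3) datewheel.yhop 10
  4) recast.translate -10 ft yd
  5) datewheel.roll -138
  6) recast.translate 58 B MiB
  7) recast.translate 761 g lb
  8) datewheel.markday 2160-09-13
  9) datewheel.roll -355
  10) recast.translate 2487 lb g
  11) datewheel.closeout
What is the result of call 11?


% datewheel.closeout() == 2172-02-29
% recast.translate(v: -6196, u_from: kg, u_to: g) == -6196000
% datewheel.yhop(n: 10) == 2182-02-28
% recast.translate(v: -10, u_from: ft, u_to: yd) == -10/3
% datewheel.roll(n: -138) == 2181-10-13
% recast.translate(v: 58, u_from: B, u_to: MiB) == 29/524288
% recast.translate(v: 761, u_from: g, u_to: lb) == 76100000/45359237
% datewheel.markday(d: 2160-09-13) == 2160-09-13
% datewheel.roll(n: -355) == 2159-09-24
% recast.translate(v: 2487, u_from: lb, u_to: g) == 112808422419/100000
% datewheel.closeout() == 2159-09-30

Answer: 2159-09-30


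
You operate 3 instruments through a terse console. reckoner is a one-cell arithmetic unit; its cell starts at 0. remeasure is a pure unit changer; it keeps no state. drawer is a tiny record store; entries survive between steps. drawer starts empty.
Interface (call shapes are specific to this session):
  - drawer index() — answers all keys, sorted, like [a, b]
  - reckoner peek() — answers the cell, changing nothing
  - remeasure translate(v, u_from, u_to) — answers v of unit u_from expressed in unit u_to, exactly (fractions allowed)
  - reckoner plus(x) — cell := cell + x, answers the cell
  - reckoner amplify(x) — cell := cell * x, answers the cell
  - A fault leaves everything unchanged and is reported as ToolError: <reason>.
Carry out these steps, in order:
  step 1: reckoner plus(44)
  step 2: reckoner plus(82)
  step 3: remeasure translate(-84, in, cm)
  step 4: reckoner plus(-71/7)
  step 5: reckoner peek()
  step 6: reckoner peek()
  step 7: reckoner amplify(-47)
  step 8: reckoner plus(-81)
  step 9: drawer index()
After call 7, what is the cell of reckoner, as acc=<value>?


==> reckoner plus(x=44)
<== 44
==> reckoner plus(x=82)
<== 126
==> remeasure translate(v=-84, u_from=in, u_to=cm)
<== -5334/25
==> reckoner plus(x=-71/7)
<== 811/7
==> reckoner peek()
<== 811/7
==> reckoner peek()
<== 811/7
==> reckoner amplify(x=-47)
<== -38117/7
==> reckoner plus(x=-81)
<== -38684/7
==> drawer index()
<== []

Answer: acc=-38117/7


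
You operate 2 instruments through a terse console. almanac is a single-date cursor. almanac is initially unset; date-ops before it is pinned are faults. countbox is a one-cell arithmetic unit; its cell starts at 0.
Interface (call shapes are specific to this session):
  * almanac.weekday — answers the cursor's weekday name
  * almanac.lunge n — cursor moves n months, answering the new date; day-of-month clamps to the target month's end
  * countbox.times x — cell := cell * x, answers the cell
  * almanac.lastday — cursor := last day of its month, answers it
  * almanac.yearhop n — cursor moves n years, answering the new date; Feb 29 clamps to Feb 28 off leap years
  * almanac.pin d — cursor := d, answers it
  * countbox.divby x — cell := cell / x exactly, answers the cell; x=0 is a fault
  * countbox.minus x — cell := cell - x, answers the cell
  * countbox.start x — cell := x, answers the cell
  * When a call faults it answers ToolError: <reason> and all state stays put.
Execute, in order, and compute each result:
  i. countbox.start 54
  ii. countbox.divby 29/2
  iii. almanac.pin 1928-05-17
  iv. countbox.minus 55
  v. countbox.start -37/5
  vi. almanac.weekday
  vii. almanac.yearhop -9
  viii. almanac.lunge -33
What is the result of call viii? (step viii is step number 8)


[in] start x: 54
= 54
[in] divby x: 29/2
= 108/29
[in] pin d: 1928-05-17
= 1928-05-17
[in] minus x: 55
= -1487/29
[in] start x: -37/5
= -37/5
[in] weekday
= Thursday
[in] yearhop n: -9
= 1919-05-17
[in] lunge n: -33
= 1916-08-17

Answer: 1916-08-17


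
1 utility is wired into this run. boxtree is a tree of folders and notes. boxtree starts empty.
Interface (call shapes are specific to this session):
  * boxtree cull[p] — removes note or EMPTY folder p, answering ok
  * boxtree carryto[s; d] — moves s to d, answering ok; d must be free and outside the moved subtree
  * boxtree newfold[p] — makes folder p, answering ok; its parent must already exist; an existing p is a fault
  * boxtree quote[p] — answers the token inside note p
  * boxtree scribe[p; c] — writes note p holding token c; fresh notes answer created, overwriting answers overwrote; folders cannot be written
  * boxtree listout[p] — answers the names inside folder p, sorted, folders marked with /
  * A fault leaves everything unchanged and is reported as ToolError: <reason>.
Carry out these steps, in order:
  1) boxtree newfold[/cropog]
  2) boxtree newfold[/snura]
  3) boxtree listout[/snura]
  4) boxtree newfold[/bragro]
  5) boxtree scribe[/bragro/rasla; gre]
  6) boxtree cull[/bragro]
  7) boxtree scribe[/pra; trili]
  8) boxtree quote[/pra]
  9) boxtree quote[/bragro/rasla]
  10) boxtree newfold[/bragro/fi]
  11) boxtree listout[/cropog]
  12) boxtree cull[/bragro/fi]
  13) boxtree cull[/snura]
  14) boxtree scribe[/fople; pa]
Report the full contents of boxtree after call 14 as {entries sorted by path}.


Answer: {bragro/, bragro/rasla=gre, cropog/, fople=pa, pra=trili}

Derivation:
-> boxtree newfold(p: /cropog)
<- ok
-> boxtree newfold(p: /snura)
<- ok
-> boxtree listout(p: /snura)
<- []
-> boxtree newfold(p: /bragro)
<- ok
-> boxtree scribe(p: /bragro/rasla, c: gre)
<- created
-> boxtree cull(p: /bragro)
<- ToolError: not empty
-> boxtree scribe(p: /pra, c: trili)
<- created
-> boxtree quote(p: /pra)
<- trili
-> boxtree quote(p: /bragro/rasla)
<- gre
-> boxtree newfold(p: /bragro/fi)
<- ok
-> boxtree listout(p: /cropog)
<- []
-> boxtree cull(p: /bragro/fi)
<- ok
-> boxtree cull(p: /snura)
<- ok
-> boxtree scribe(p: /fople, c: pa)
<- created


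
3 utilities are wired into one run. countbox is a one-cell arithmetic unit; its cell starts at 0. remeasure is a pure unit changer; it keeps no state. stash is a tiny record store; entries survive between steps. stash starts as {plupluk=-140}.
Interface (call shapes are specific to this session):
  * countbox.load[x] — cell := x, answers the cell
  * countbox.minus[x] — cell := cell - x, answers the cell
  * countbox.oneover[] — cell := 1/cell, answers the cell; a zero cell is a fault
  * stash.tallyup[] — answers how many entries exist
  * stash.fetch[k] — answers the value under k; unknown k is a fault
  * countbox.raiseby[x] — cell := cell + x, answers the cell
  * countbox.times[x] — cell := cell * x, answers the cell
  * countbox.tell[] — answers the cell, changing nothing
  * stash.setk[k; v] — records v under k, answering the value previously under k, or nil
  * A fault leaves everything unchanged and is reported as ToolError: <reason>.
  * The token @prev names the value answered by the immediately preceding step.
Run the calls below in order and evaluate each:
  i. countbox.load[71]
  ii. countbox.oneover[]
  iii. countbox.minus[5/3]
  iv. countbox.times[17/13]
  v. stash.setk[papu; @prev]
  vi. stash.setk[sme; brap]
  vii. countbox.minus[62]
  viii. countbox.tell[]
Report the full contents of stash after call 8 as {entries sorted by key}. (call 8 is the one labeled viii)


[in] countbox.load x: 71
= 71
[in] countbox.oneover
= 1/71
[in] countbox.minus x: 5/3
= -352/213
[in] countbox.times x: 17/13
= -5984/2769
[in] stash.setk k: papu v: @prev
= nil
[in] stash.setk k: sme v: brap
= nil
[in] countbox.minus x: 62
= -177662/2769
[in] countbox.tell
= -177662/2769

Answer: {papu=-5984/2769, plupluk=-140, sme=brap}


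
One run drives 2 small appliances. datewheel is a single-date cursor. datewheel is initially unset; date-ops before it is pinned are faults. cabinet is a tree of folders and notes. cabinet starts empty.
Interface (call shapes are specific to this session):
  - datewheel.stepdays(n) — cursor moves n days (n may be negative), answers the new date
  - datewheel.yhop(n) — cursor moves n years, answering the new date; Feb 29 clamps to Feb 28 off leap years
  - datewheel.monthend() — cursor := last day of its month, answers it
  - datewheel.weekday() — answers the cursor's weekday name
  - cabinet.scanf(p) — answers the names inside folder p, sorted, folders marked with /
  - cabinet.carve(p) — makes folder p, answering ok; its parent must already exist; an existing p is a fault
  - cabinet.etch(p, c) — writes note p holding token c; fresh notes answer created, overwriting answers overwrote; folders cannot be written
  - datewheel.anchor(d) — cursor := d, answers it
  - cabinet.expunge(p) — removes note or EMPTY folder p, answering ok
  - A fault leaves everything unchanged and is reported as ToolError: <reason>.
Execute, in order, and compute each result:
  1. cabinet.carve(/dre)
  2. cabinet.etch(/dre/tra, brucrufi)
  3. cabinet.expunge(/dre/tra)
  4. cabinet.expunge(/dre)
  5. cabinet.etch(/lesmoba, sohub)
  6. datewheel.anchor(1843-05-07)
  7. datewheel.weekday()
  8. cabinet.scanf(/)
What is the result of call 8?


Answer: [lesmoba]

Derivation:
CALL carve[p→/dre]
RET  ok
CALL etch[p→/dre/tra; c→brucrufi]
RET  created
CALL expunge[p→/dre/tra]
RET  ok
CALL expunge[p→/dre]
RET  ok
CALL etch[p→/lesmoba; c→sohub]
RET  created
CALL anchor[d→1843-05-07]
RET  1843-05-07
CALL weekday[]
RET  Sunday
CALL scanf[p→/]
RET  [lesmoba]


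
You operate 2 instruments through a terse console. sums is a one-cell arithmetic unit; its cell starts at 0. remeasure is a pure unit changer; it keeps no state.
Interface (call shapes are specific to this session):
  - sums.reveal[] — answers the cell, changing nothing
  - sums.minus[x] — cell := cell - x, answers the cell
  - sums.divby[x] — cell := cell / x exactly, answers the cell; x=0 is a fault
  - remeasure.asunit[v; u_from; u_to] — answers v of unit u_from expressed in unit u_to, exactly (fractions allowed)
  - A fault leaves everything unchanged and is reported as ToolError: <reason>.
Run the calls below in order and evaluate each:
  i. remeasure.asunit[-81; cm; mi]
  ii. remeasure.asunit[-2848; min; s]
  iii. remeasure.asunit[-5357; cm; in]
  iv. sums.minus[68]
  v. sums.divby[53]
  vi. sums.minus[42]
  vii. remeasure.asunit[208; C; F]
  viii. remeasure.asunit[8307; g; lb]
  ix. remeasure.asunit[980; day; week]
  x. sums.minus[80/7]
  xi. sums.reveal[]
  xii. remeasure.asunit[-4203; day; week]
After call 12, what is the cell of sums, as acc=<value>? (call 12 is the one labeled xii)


Answer: acc=-20298/371

Derivation:
>>> remeasure.asunit v: -81 u_from: cm u_to: mi
  -45/89408
>>> remeasure.asunit v: -2848 u_from: min u_to: s
  -170880
>>> remeasure.asunit v: -5357 u_from: cm u_to: in
  -267850/127
>>> sums.minus x: 68
  -68
>>> sums.divby x: 53
  -68/53
>>> sums.minus x: 42
  -2294/53
>>> remeasure.asunit v: 208 u_from: C u_to: F
  2032/5
>>> remeasure.asunit v: 8307 u_from: g u_to: lb
  830700000/45359237
>>> remeasure.asunit v: 980 u_from: day u_to: week
  140
>>> sums.minus x: 80/7
  -20298/371
>>> sums.reveal
  -20298/371
>>> remeasure.asunit v: -4203 u_from: day u_to: week
  -4203/7


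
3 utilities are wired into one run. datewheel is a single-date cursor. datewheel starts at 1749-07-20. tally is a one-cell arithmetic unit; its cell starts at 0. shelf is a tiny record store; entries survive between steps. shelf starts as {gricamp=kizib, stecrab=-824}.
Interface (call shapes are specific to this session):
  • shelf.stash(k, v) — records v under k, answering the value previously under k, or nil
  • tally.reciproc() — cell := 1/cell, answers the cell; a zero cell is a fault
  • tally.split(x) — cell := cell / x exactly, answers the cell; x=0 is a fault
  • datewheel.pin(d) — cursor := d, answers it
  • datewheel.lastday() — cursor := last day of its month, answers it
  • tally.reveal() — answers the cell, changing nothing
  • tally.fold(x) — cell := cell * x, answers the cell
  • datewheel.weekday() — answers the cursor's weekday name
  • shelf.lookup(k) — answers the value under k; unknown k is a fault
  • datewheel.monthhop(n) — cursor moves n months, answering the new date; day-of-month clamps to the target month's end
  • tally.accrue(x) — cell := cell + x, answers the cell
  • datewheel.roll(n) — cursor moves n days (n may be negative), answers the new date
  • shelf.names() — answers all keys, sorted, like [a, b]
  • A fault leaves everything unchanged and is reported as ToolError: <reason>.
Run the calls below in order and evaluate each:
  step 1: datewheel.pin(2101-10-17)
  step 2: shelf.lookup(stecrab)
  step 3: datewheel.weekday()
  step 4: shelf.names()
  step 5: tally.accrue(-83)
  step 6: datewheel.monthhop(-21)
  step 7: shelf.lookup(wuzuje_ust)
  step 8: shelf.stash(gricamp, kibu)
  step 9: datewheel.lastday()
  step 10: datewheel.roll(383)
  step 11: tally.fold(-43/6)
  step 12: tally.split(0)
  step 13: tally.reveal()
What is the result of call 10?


→ datewheel.pin(d→2101-10-17)
← 2101-10-17
→ shelf.lookup(k→stecrab)
← -824
→ datewheel.weekday()
← Monday
→ shelf.names()
← [gricamp, stecrab]
→ tally.accrue(x→-83)
← -83
→ datewheel.monthhop(n→-21)
← 2100-01-17
→ shelf.lookup(k→wuzuje_ust)
← ToolError: no such key wuzuje_ust
→ shelf.stash(k→gricamp, v→kibu)
← kizib
→ datewheel.lastday()
← 2100-01-31
→ datewheel.roll(n→383)
← 2101-02-18
→ tally.fold(x→-43/6)
← 3569/6
→ tally.split(x→0)
← ToolError: division by zero
→ tally.reveal()
← 3569/6

Answer: 2101-02-18


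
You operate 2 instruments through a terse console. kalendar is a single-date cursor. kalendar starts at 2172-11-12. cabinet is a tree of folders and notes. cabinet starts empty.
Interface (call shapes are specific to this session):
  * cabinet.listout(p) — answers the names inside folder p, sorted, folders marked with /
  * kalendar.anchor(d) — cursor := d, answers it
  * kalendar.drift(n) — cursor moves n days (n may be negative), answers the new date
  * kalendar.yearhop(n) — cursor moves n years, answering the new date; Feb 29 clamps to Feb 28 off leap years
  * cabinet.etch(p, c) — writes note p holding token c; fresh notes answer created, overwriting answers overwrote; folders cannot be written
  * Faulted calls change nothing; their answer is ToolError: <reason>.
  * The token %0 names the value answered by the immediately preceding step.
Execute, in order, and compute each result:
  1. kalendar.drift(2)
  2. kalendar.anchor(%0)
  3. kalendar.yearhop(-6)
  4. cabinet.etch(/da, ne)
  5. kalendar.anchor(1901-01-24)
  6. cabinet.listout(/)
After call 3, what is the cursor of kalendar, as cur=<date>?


Answer: cur=2166-11-14

Derivation:
Using kalendar.drift with n=2, giving 2172-11-14.
I try kalendar.anchor with d=%0, and observe 2172-11-14.
I use kalendar.yearhop with n=-6, and get 2166-11-14.
Using cabinet.etch with p=/da, c=ne, giving created.
Using kalendar.anchor with d=1901-01-24, → 1901-01-24.
I use cabinet.listout with p=/, and observe [da].


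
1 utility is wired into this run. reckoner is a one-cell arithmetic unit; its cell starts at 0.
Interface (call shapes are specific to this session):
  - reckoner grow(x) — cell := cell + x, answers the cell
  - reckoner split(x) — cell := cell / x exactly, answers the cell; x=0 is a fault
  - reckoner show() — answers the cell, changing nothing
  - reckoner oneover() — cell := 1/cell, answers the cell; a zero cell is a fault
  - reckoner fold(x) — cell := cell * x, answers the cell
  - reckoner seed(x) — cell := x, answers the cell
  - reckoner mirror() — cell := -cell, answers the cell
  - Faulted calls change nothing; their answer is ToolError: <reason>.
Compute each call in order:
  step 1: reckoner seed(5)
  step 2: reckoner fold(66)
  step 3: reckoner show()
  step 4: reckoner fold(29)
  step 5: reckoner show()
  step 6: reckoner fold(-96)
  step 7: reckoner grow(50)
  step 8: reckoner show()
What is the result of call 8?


Answer: -918670

Derivation:
-- 1. reckoner seed(5) : 5
-- 2. reckoner fold(66) : 330
-- 3. reckoner show() : 330
-- 4. reckoner fold(29) : 9570
-- 5. reckoner show() : 9570
-- 6. reckoner fold(-96) : -918720
-- 7. reckoner grow(50) : -918670
-- 8. reckoner show() : -918670


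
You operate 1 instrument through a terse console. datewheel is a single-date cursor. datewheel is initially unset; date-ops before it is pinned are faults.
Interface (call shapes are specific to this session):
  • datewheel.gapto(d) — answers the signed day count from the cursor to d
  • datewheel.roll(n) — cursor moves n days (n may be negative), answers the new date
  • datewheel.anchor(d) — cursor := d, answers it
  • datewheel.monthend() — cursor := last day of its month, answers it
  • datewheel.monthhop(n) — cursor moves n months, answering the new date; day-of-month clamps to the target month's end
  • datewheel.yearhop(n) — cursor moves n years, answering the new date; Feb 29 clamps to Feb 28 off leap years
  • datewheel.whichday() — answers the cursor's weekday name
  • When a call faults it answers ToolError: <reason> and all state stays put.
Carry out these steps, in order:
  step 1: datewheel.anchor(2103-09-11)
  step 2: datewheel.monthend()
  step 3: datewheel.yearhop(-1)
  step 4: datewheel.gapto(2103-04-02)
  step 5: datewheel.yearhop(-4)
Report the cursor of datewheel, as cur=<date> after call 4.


→ datewheel.anchor(d→2103-09-11)
← 2103-09-11
→ datewheel.monthend()
← 2103-09-30
→ datewheel.yearhop(n→-1)
← 2102-09-30
→ datewheel.gapto(d→2103-04-02)
← 184
→ datewheel.yearhop(n→-4)
← 2098-09-30

Answer: cur=2102-09-30


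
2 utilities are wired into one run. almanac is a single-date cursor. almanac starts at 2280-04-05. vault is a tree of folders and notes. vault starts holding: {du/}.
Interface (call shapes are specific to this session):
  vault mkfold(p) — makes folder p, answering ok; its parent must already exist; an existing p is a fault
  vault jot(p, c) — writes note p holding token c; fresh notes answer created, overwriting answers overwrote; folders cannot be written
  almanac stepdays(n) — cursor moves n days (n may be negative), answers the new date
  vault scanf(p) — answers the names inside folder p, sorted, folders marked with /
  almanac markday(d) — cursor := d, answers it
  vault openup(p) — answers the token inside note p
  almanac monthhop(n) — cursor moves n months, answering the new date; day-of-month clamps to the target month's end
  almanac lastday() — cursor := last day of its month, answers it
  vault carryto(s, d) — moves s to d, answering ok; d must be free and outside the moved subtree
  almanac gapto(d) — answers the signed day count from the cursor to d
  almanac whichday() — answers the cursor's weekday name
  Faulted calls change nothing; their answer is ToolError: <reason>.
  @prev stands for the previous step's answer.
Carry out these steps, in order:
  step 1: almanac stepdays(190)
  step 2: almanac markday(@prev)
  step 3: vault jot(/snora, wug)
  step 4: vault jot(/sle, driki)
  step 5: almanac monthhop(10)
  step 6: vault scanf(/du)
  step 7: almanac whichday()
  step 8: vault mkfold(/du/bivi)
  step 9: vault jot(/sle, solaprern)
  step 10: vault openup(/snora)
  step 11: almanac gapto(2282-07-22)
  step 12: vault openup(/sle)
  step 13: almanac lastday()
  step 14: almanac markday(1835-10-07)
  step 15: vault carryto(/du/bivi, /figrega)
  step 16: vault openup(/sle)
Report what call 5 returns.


Answer: 2281-08-12

Derivation:
CALL almanac stepdays[n=190]
RET  2280-10-12
CALL almanac markday[d=@prev]
RET  2280-10-12
CALL vault jot[p=/snora; c=wug]
RET  created
CALL vault jot[p=/sle; c=driki]
RET  created
CALL almanac monthhop[n=10]
RET  2281-08-12
CALL vault scanf[p=/du]
RET  []
CALL almanac whichday[]
RET  Friday
CALL vault mkfold[p=/du/bivi]
RET  ok
CALL vault jot[p=/sle; c=solaprern]
RET  overwrote
CALL vault openup[p=/snora]
RET  wug
CALL almanac gapto[d=2282-07-22]
RET  344
CALL vault openup[p=/sle]
RET  solaprern
CALL almanac lastday[]
RET  2281-08-31
CALL almanac markday[d=1835-10-07]
RET  1835-10-07
CALL vault carryto[s=/du/bivi; d=/figrega]
RET  ok
CALL vault openup[p=/sle]
RET  solaprern


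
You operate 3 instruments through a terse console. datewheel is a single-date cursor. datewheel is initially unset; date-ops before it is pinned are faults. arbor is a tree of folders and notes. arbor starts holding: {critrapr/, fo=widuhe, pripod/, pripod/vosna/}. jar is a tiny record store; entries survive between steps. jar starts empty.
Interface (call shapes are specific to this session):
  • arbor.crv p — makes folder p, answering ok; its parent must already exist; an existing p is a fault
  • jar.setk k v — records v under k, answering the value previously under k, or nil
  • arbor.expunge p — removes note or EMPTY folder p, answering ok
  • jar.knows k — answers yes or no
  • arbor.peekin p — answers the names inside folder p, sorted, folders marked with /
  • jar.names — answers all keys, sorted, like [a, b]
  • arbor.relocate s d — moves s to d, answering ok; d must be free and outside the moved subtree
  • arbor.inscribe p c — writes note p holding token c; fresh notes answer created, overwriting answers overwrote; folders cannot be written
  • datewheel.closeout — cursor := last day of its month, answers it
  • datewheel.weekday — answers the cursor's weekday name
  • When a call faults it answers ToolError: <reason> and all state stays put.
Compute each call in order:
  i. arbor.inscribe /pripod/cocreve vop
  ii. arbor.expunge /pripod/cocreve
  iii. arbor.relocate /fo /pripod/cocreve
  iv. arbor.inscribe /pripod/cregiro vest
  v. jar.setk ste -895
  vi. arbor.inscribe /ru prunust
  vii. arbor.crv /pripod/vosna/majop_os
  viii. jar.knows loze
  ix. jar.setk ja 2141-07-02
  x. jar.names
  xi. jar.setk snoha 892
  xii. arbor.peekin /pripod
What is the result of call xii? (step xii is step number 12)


>> arbor.inscribe(p→/pripod/cocreve, c→vop)
<< created
>> arbor.expunge(p→/pripod/cocreve)
<< ok
>> arbor.relocate(s→/fo, d→/pripod/cocreve)
<< ok
>> arbor.inscribe(p→/pripod/cregiro, c→vest)
<< created
>> jar.setk(k→ste, v→-895)
<< nil
>> arbor.inscribe(p→/ru, c→prunust)
<< created
>> arbor.crv(p→/pripod/vosna/majop_os)
<< ok
>> jar.knows(k→loze)
<< no
>> jar.setk(k→ja, v→2141-07-02)
<< nil
>> jar.names()
<< [ja, ste]
>> jar.setk(k→snoha, v→892)
<< nil
>> arbor.peekin(p→/pripod)
<< [cocreve, cregiro, vosna/]

Answer: [cocreve, cregiro, vosna/]


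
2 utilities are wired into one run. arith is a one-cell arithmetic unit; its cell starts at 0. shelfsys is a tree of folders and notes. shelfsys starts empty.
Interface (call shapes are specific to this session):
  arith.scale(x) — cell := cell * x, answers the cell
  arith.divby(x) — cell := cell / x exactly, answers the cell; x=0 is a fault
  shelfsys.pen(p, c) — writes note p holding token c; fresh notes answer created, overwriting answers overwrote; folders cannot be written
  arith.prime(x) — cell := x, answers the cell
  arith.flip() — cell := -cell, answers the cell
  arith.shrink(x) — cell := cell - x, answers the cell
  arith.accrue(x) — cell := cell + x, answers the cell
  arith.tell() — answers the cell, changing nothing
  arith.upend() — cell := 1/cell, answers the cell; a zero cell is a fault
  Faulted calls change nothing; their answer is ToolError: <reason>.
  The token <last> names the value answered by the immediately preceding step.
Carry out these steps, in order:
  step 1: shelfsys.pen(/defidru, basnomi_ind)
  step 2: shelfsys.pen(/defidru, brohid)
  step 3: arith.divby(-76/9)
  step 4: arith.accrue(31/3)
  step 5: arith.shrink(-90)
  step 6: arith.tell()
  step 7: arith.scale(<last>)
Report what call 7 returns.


# 1. shelfsys.pen(p→/defidru, c→basnomi_ind) => created
# 2. shelfsys.pen(p→/defidru, c→brohid) => overwrote
# 3. arith.divby(x→-76/9) => 0
# 4. arith.accrue(x→31/3) => 31/3
# 5. arith.shrink(x→-90) => 301/3
# 6. arith.tell() => 301/3
# 7. arith.scale(x→<last>) => 90601/9

Answer: 90601/9


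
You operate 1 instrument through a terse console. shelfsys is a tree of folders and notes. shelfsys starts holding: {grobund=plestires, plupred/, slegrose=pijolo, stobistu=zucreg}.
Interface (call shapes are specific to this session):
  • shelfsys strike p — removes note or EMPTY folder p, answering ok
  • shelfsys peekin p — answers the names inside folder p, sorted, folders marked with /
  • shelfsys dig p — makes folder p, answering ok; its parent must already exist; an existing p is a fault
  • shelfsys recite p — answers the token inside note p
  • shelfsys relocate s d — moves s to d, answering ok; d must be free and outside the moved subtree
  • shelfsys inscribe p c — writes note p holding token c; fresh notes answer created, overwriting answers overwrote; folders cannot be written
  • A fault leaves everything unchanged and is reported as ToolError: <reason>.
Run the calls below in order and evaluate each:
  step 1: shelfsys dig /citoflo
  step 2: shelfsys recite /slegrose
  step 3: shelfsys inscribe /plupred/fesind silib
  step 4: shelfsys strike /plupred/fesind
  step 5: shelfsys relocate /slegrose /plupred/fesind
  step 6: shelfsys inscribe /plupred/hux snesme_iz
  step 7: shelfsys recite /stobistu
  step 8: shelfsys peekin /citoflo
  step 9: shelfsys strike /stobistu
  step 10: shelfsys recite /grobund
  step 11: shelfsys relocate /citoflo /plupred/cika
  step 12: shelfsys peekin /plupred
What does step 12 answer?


Answer: [cika/, fesind, hux]

Derivation:
Step: shelfsys dig[p='/citoflo']
Result: ok
Step: shelfsys recite[p='/slegrose']
Result: pijolo
Step: shelfsys inscribe[p='/plupred/fesind'; c='silib']
Result: created
Step: shelfsys strike[p='/plupred/fesind']
Result: ok
Step: shelfsys relocate[s='/slegrose'; d='/plupred/fesind']
Result: ok
Step: shelfsys inscribe[p='/plupred/hux'; c='snesme_iz']
Result: created
Step: shelfsys recite[p='/stobistu']
Result: zucreg
Step: shelfsys peekin[p='/citoflo']
Result: []
Step: shelfsys strike[p='/stobistu']
Result: ok
Step: shelfsys recite[p='/grobund']
Result: plestires
Step: shelfsys relocate[s='/citoflo'; d='/plupred/cika']
Result: ok
Step: shelfsys peekin[p='/plupred']
Result: [cika/, fesind, hux]
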